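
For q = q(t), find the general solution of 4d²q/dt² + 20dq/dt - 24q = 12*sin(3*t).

Divide through by 4: q'' + 5q' - 6q = 3*sin(3*t).
Characteristic equation r² + 5r - 6 = 0 factors as (r + 6)(r - 1) = 0, so r = -6, 1.
Hence q_h = C1*exp(-6*t) + C2*exp(t).
Try q_p = A*cos(3*t) + B*sin(3*t). Substituting and equating the coefficients of cos(3t) and sin(3t) gives A = -1/10, B = -1/10, so q_p = -cos(3*t)/10 - sin(3*t)/10.

q = -cos(3*t)/10 - sin(3*t)/10 + C1*exp(-6*t) + C2*exp(t)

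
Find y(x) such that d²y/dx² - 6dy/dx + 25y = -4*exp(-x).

Characteristic equation r² - 6r + 25 = 0 has discriminant (-6)² - 4·(25) = -64 < 0, so r = 3 ± 4i.
Hence y_h = C1*cos(4*x)*exp(3*x) + C2*exp(3*x)*sin(4*x).
Try y_p = A*exp(-x). Substituting into the equation and dividing by exp(-x) gives A = -1/8, so y_p = -exp(-x)/8.

y = -exp(-x)/8 + C1*cos(4*x)*exp(3*x) + C2*exp(3*x)*sin(4*x)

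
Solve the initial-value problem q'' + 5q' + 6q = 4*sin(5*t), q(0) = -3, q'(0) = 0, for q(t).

q = -241*exp(-2*t)/29 - 50*cos(5*t)/493 - 38*sin(5*t)/493 + 92*exp(-3*t)/17

Characteristic equation r² + 5r + 6 = 0 factors as (r + 2)(r + 3) = 0, so r = -2, -3.
Hence q_h = C1*exp(-2*t) + C2*exp(-3*t).
Try q_p = A*cos(5*t) + B*sin(5*t). Substituting and equating the coefficients of cos(5t) and sin(5t) gives A = -50/493, B = -38/493, so q_p = -50*cos(5*t)/493 - 38*sin(5*t)/493.
General solution: q = -50*cos(5*t)/493 - 38*sin(5*t)/493 + C1*exp(-2*t) + C2*exp(-3*t).
Apply the initial conditions: q(0) = -50/493 + C1 + C2 = -3 and q'(0) = -190/493 - 3*C2 - 2*C1 = 0. Solving gives C1 = -241/29, C2 = 92/17.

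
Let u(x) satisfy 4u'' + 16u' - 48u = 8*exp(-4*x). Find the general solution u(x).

Divide through by 4: u'' + 4u' - 12u = 2*exp(-4*x).
Characteristic equation r² + 4r - 12 = 0 factors as (r - 2)(r + 6) = 0, so r = 2, -6.
Hence u_h = C1*exp(2*x) + C2*exp(-6*x).
Try u_p = A*exp(-4*x). Substituting into the equation and dividing by exp(-4*x) gives A = -1/6, so u_p = -exp(-4*x)/6.

u = -exp(-4*x)/6 + C1*exp(2*x) + C2*exp(-6*x)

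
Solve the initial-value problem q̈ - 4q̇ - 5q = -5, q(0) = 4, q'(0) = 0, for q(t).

Characteristic equation r² - 4r - 5 = 0 factors as (r + 1)(r - 5) = 0, so r = -1, 5.
Hence q_h = C1*exp(-t) + C2*exp(5*t).
For the particular solution try q_p = A0. Substituting and matching coefficients of each power of t gives A0 = 1, so q_p = 1.
General solution: q = 1 + C1*exp(-t) + C2*exp(5*t).
Apply the initial conditions: q(0) = 1 + C1 + C2 = 4 and q'(0) = -C1 + 5*C2 = 0. Solving gives C1 = 5/2, C2 = 1/2.

q = 1 + exp(5*t)/2 + 5*exp(-t)/2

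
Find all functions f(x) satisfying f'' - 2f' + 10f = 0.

Characteristic equation r² - 2r + 10 = 0 has discriminant (-2)² - 4·(10) = -36 < 0, so r = 1 ± 3i.
Hence f_h = C1*cos(3*x)*exp(x) + C2*exp(x)*sin(3*x).

f = C1*cos(3*x)*exp(x) + C2*exp(x)*sin(3*x)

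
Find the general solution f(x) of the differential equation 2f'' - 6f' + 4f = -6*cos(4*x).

f = 9*sin(4*x)/85 + 21*cos(4*x)/170 + C1*exp(x) + C2*exp(2*x)

Divide through by 2: f'' - 3f' + 2f = -3*cos(4*x).
Characteristic equation r² - 3r + 2 = 0 factors as (r - 1)(r - 2) = 0, so r = 1, 2.
Hence f_h = C1*exp(x) + C2*exp(2*x).
Try f_p = A*cos(4*x) + B*sin(4*x). Substituting and equating the coefficients of cos(4x) and sin(4x) gives A = 21/170, B = 9/85, so f_p = 9*sin(4*x)/85 + 21*cos(4*x)/170.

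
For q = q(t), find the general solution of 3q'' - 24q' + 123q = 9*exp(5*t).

q = 3*exp(5*t)/26 + C1*cos(5*t)*exp(4*t) + C2*exp(4*t)*sin(5*t)

Divide through by 3: q'' - 8q' + 41q = 3*exp(5*t).
Characteristic equation r² - 8r + 41 = 0 has discriminant (-8)² - 4·(41) = -100 < 0, so r = 4 ± 5i.
Hence q_h = C1*cos(5*t)*exp(4*t) + C2*exp(4*t)*sin(5*t).
Try q_p = A*exp(5*t). Substituting into the equation and dividing by exp(5*t) gives A = 3/26, so q_p = 3*exp(5*t)/26.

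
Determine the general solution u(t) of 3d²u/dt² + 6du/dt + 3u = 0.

u = C1*exp(-t) + C2*t*exp(-t)

Divide through by 3: u'' + 2u' + u = 0.
Characteristic equation r² + 2r + 1 = 0 has discriminant (2)² - 4·(1) = 0, so r = -1 is a repeated root.
Hence u_h = (C1 + C2*t)*exp(-t).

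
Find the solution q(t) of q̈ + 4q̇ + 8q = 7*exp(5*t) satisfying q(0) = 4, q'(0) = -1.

Characteristic equation r² + 4r + 8 = 0 has discriminant (4)² - 4·(8) = -16 < 0, so r = -2 ± 2i.
Hence q_h = C1*cos(2*t)*exp(-2*t) + C2*exp(-2*t)*sin(2*t).
Try q_p = A*exp(5*t). Substituting into the equation and dividing by exp(5*t) gives A = 7/53, so q_p = 7*exp(5*t)/53.
General solution: q = 7*exp(5*t)/53 + C1*cos(2*t)*exp(-2*t) + C2*exp(-2*t)*sin(2*t).
Apply the initial conditions: q(0) = 7/53 + C1 = 4 and q'(0) = 35/53 - 2*C1 + 2*C2 = -1. Solving gives C1 = 205/53, C2 = 161/53.

q = 7*exp(5*t)/53 + 161*exp(-2*t)*sin(2*t)/53 + 205*cos(2*t)*exp(-2*t)/53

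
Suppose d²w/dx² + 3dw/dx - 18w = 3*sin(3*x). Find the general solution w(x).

Characteristic equation r² + 3r - 18 = 0 factors as (r + 6)(r - 3) = 0, so r = -6, 3.
Hence w_h = C1*exp(-6*x) + C2*exp(3*x).
Try w_p = A*cos(3*x) + B*sin(3*x). Substituting and equating the coefficients of cos(3x) and sin(3x) gives A = -1/30, B = -1/10, so w_p = -sin(3*x)/10 - cos(3*x)/30.

w = -sin(3*x)/10 - cos(3*x)/30 + C1*exp(-6*x) + C2*exp(3*x)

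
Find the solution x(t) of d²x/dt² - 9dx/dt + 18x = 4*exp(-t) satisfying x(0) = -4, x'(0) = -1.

Characteristic equation r² - 9r + 18 = 0 factors as (r - 3)(r - 6) = 0, so r = 3, 6.
Hence x_h = C1*exp(3*t) + C2*exp(6*t).
Try x_p = A*exp(-t). Substituting into the equation and dividing by exp(-t) gives A = 1/7, so x_p = exp(-t)/7.
General solution: x = exp(-t)/7 + C1*exp(3*t) + C2*exp(6*t).
Apply the initial conditions: x(0) = 1/7 + C1 + C2 = -4 and x'(0) = -1/7 + 3*C1 + 6*C2 = -1. Solving gives C1 = -8, C2 = 27/7.

x = -8*exp(3*t) + exp(-t)/7 + 27*exp(6*t)/7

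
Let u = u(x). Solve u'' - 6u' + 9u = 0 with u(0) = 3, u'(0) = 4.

Characteristic equation r² - 6r + 9 = 0 has discriminant (-6)² - 4·(9) = 0, so r = 3 is a repeated root.
Hence u_h = (C1 + C2*x)*exp(3*x).
Apply the initial conditions: u(0) = C1 = 3 and u'(0) = C2 + 3*C1 = 4. Solving gives C1 = 3, C2 = -5.

u = 3*exp(3*x) - 5*x*exp(3*x)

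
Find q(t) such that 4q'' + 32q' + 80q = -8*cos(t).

Divide through by 4: q'' + 8q' + 20q = -2*cos(t).
Characteristic equation r² + 8r + 20 = 0 has discriminant (8)² - 4·(20) = -16 < 0, so r = -4 ± 2i.
Hence q_h = C1*cos(2*t)*exp(-4*t) + C2*exp(-4*t)*sin(2*t).
Try q_p = A*cos(t) + B*sin(t). Substituting and equating the coefficients of cos(t) and sin(t) gives A = -38/425, B = -16/425, so q_p = -38*cos(t)/425 - 16*sin(t)/425.

q = -38*cos(t)/425 - 16*sin(t)/425 + C1*cos(2*t)*exp(-4*t) + C2*exp(-4*t)*sin(2*t)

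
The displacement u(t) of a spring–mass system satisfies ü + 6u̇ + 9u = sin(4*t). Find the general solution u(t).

Characteristic equation r² + 6r + 9 = 0 has discriminant (6)² - 4·(9) = 0, so r = -3 is a repeated root.
Hence u_h = (C1 + C2*t)*exp(-3*t).
Try u_p = A*cos(4*t) + B*sin(4*t). Substituting and equating the coefficients of cos(4t) and sin(4t) gives A = -24/625, B = -7/625, so u_p = -24*cos(4*t)/625 - 7*sin(4*t)/625.

u = -24*cos(4*t)/625 - 7*sin(4*t)/625 + C1*exp(-3*t) + C2*t*exp(-3*t)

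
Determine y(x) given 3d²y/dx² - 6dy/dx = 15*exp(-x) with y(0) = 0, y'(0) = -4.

Divide through by 3: y'' - 2y' = 5*exp(-x).
Characteristic equation r² - 2r = 0 factors as (r - 2)r = 0, so r = 2, 0.
Hence y_h = C1*exp(2*x) + C2.
Try y_p = A*exp(-x). Substituting into the equation and dividing by exp(-x) gives A = 5/3, so y_p = 5*exp(-x)/3.
General solution: y = C2 + 5*exp(-x)/3 + C1*exp(2*x).
Apply the initial conditions: y(0) = 5/3 + C1 + C2 = 0 and y'(0) = -5/3 + 2*C1 = -4. Solving gives C1 = -7/6, C2 = -1/2.

y = -1/2 - 7*exp(2*x)/6 + 5*exp(-x)/3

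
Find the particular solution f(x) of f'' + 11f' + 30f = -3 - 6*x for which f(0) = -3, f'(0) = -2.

f = -2/75 - 491*exp(-5*x)/25 - x/5 + 50*exp(-6*x)/3

Characteristic equation r² + 11r + 30 = 0 factors as (r + 6)(r + 5) = 0, so r = -6, -5.
Hence f_h = C1*exp(-6*x) + C2*exp(-5*x).
For the particular solution try f_p = A0 + A1*x. Substituting and matching coefficients of each power of x gives A0 = -2/75, A1 = -1/5, so f_p = -2/75 - x/5.
General solution: f = -2/75 - x/5 + C1*exp(-6*x) + C2*exp(-5*x).
Apply the initial conditions: f(0) = -2/75 + C1 + C2 = -3 and f'(0) = -1/5 - 6*C1 - 5*C2 = -2. Solving gives C1 = 50/3, C2 = -491/25.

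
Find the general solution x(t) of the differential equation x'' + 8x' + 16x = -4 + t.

Characteristic equation r² + 8r + 16 = 0 has discriminant (8)² - 4·(16) = 0, so r = -4 is a repeated root.
Hence x_h = (C1 + C2*t)*exp(-4*t).
For the particular solution try x_p = A0 + A1*t. Substituting and matching coefficients of each power of t gives A0 = -9/32, A1 = 1/16, so x_p = -9/32 + t/16.

x = -9/32 + t/16 + C1*exp(-4*t) + C2*t*exp(-4*t)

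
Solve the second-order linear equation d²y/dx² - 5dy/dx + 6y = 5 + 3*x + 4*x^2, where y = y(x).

y = 211/108 + 2*x**2/3 + 29*x/18 + C1*exp(3*x) + C2*exp(2*x)

Characteristic equation r² - 5r + 6 = 0 factors as (r - 3)(r - 2) = 0, so r = 3, 2.
Hence y_h = C1*exp(3*x) + C2*exp(2*x).
For the particular solution try y_p = A0 + A1*x + A2*x^2. Substituting and matching coefficients of each power of x gives A0 = 211/108, A1 = 29/18, A2 = 2/3, so y_p = 211/108 + 2*x^2/3 + 29*x/18.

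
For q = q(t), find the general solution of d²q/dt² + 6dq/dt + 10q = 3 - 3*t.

Characteristic equation r² + 6r + 10 = 0 has discriminant (6)² - 4·(10) = -4 < 0, so r = -3 ± i.
Hence q_h = C1*cos(t)*exp(-3*t) + C2*exp(-3*t)*sin(t).
For the particular solution try q_p = A0 + A1*t. Substituting and matching coefficients of each power of t gives A0 = 12/25, A1 = -3/10, so q_p = 12/25 - 3*t/10.

q = 12/25 - 3*t/10 + C1*cos(t)*exp(-3*t) + C2*exp(-3*t)*sin(t)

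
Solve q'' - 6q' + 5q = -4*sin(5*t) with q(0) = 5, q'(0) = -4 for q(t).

Characteristic equation r² - 6r + 5 = 0 factors as (r - 5)(r - 1) = 0, so r = 5, 1.
Hence q_h = C1*exp(5*t) + C2*exp(t).
Try q_p = A*cos(5*t) + B*sin(5*t). Substituting and equating the coefficients of cos(5t) and sin(5t) gives A = -6/65, B = 4/65, so q_p = -6*cos(5*t)/65 + 4*sin(5*t)/65.
General solution: q = -6*cos(5*t)/65 + 4*sin(5*t)/65 + C1*exp(5*t) + C2*exp(t).
Apply the initial conditions: q(0) = -6/65 + C1 + C2 = 5 and q'(0) = 4/13 + C2 + 5*C1 = -4. Solving gives C1 = -47/20, C2 = 387/52.

q = -47*exp(5*t)/20 - 6*cos(5*t)/65 + 4*sin(5*t)/65 + 387*exp(t)/52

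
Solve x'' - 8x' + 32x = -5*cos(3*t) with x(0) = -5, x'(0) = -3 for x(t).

Characteristic equation r² - 8r + 32 = 0 has discriminant (-8)² - 4·(32) = -64 < 0, so r = 4 ± 4i.
Hence x_h = C1*cos(4*t)*exp(4*t) + C2*exp(4*t)*sin(4*t).
Try x_p = A*cos(3*t) + B*sin(3*t). Substituting and equating the coefficients of cos(3t) and sin(3t) gives A = -23/221, B = 24/221, so x_p = -23*cos(3*t)/221 + 24*sin(3*t)/221.
General solution: x = -23*cos(3*t)/221 + 24*sin(3*t)/221 + C1*cos(4*t)*exp(4*t) + C2*exp(4*t)*sin(4*t).
Apply the initial conditions: x(0) = -23/221 + C1 = -5 and x'(0) = 72/221 + 4*C1 + 4*C2 = -3. Solving gives C1 = -1082/221, C2 = 3593/884.

x = -23*cos(3*t)/221 + 24*sin(3*t)/221 - 1082*cos(4*t)*exp(4*t)/221 + 3593*exp(4*t)*sin(4*t)/884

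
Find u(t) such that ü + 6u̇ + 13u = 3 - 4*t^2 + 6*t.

u = -145/2197 - 4*t**2/13 + 126*t/169 + C1*cos(2*t)*exp(-3*t) + C2*exp(-3*t)*sin(2*t)

Characteristic equation r² + 6r + 13 = 0 has discriminant (6)² - 4·(13) = -16 < 0, so r = -3 ± 2i.
Hence u_h = C1*cos(2*t)*exp(-3*t) + C2*exp(-3*t)*sin(2*t).
For the particular solution try u_p = A0 + A1*t + A2*t^2. Substituting and matching coefficients of each power of t gives A0 = -145/2197, A1 = 126/169, A2 = -4/13, so u_p = -145/2197 - 4*t^2/13 + 126*t/169.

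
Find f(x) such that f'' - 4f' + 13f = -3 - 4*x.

Characteristic equation r² - 4r + 13 = 0 has discriminant (-4)² - 4·(13) = -36 < 0, so r = 2 ± 3i.
Hence f_h = C1*cos(3*x)*exp(2*x) + C2*exp(2*x)*sin(3*x).
For the particular solution try f_p = A0 + A1*x. Substituting and matching coefficients of each power of x gives A0 = -55/169, A1 = -4/13, so f_p = -55/169 - 4*x/13.

f = -55/169 - 4*x/13 + C1*cos(3*x)*exp(2*x) + C2*exp(2*x)*sin(3*x)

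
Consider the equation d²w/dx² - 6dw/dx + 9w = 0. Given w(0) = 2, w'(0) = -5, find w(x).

w = 2*exp(3*x) - 11*x*exp(3*x)

Characteristic equation r² - 6r + 9 = 0 has discriminant (-6)² - 4·(9) = 0, so r = 3 is a repeated root.
Hence w_h = (C1 + C2*x)*exp(3*x).
Apply the initial conditions: w(0) = C1 = 2 and w'(0) = C2 + 3*C1 = -5. Solving gives C1 = 2, C2 = -11.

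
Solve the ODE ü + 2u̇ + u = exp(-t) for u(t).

u = C1*exp(-t) + t**2*exp(-t)/2 + C2*t*exp(-t)

Characteristic equation r² + 2r + 1 = 0 has discriminant (2)² - 4·(1) = 0, so r = -1 is a repeated root.
Hence u_h = (C1 + C2*t)*exp(-t).
Since exp(-t) solves the homogeneous equation (r = -1 is a root of multiplicity 2), multiply the trial by t^2. Try u_p = A*t^2*exp(-t). Substituting into the equation and dividing by exp(-t) gives A = 1/2, so u_p = t^2*exp(-t)/2.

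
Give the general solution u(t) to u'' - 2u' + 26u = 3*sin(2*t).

Characteristic equation r² - 2r + 26 = 0 has discriminant (-2)² - 4·(26) = -100 < 0, so r = 1 ± 5i.
Hence u_h = C1*cos(5*t)*exp(t) + C2*exp(t)*sin(5*t).
Try u_p = A*cos(2*t) + B*sin(2*t). Substituting and equating the coefficients of cos(2t) and sin(2t) gives A = 3/125, B = 33/250, so u_p = 3*cos(2*t)/125 + 33*sin(2*t)/250.

u = 3*cos(2*t)/125 + 33*sin(2*t)/250 + C1*cos(5*t)*exp(t) + C2*exp(t)*sin(5*t)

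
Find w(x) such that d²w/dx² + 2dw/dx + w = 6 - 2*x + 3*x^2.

Characteristic equation r² + 2r + 1 = 0 has discriminant (2)² - 4·(1) = 0, so r = -1 is a repeated root.
Hence w_h = (C1 + C2*x)*exp(-x).
For the particular solution try w_p = A0 + A1*x + A2*x^2. Substituting and matching coefficients of each power of x gives A0 = 28, A1 = -14, A2 = 3, so w_p = 28 - 14*x + 3*x^2.

w = 28 - 14*x + 3*x**2 + C1*exp(-x) + C2*x*exp(-x)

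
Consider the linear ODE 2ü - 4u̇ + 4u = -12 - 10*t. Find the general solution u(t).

u = -11/2 - 5*t/2 + C1*cos(t)*exp(t) + C2*exp(t)*sin(t)

Divide through by 2: u'' - 2u' + 2u = -6 - 5*t.
Characteristic equation r² - 2r + 2 = 0 has discriminant (-2)² - 4·(2) = -4 < 0, so r = 1 ± i.
Hence u_h = C1*cos(t)*exp(t) + C2*exp(t)*sin(t).
For the particular solution try u_p = A0 + A1*t. Substituting and matching coefficients of each power of t gives A0 = -11/2, A1 = -5/2, so u_p = -11/2 - 5*t/2.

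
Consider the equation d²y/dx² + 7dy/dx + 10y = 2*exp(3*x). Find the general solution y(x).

y = exp(3*x)/20 + C1*exp(-5*x) + C2*exp(-2*x)

Characteristic equation r² + 7r + 10 = 0 factors as (r + 5)(r + 2) = 0, so r = -5, -2.
Hence y_h = C1*exp(-5*x) + C2*exp(-2*x).
Try y_p = A*exp(3*x). Substituting into the equation and dividing by exp(3*x) gives A = 1/20, so y_p = exp(3*x)/20.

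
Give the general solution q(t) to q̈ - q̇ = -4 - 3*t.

Characteristic equation r² - r = 0 factors as (r - 1)r = 0, so r = 1, 0.
Hence q_h = C1*exp(t) + C2.
Since 0 is a characteristic root (multiplicity 1), multiply the polynomial trial by t: try q_p = t*(A0 + A1*t). Substituting and matching coefficients of each power of t gives A0 = 7, A1 = 3/2, so q_p = 7*t + 3*t^2/2.

q = C2 + 7*t + 3*t**2/2 + C1*exp(t)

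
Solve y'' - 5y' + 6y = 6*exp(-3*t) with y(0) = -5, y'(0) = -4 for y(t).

Characteristic equation r² - 5r + 6 = 0 factors as (r - 3)(r - 2) = 0, so r = 3, 2.
Hence y_h = C1*exp(3*t) + C2*exp(2*t).
Try y_p = A*exp(-3*t). Substituting into the equation and dividing by exp(-3*t) gives A = 1/5, so y_p = exp(-3*t)/5.
General solution: y = exp(-3*t)/5 + C1*exp(3*t) + C2*exp(2*t).
Apply the initial conditions: y(0) = 1/5 + C1 + C2 = -5 and y'(0) = -3/5 + 2*C2 + 3*C1 = -4. Solving gives C1 = 7, C2 = -61/5.

y = 7*exp(3*t) - 61*exp(2*t)/5 + exp(-3*t)/5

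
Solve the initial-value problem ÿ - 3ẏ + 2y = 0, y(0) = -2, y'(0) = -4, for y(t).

Characteristic equation r² - 3r + 2 = 0 factors as (r - 2)(r - 1) = 0, so r = 2, 1.
Hence y_h = C1*exp(2*t) + C2*exp(t).
Apply the initial conditions: y(0) = C1 + C2 = -2 and y'(0) = C2 + 2*C1 = -4. Solving gives C1 = -2, C2 = 0.

y = -2*exp(2*t)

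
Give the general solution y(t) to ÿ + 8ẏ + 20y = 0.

Characteristic equation r² + 8r + 20 = 0 has discriminant (8)² - 4·(20) = -16 < 0, so r = -4 ± 2i.
Hence y_h = C1*cos(2*t)*exp(-4*t) + C2*exp(-4*t)*sin(2*t).

y = C1*cos(2*t)*exp(-4*t) + C2*exp(-4*t)*sin(2*t)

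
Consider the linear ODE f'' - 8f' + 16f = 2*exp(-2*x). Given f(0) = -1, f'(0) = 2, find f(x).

f = -19*exp(4*x)/18 + exp(-2*x)/18 + 19*x*exp(4*x)/3

Characteristic equation r² - 8r + 16 = 0 has discriminant (-8)² - 4·(16) = 0, so r = 4 is a repeated root.
Hence f_h = (C1 + C2*x)*exp(4*x).
Try f_p = A*exp(-2*x). Substituting into the equation and dividing by exp(-2*x) gives A = 1/18, so f_p = exp(-2*x)/18.
General solution: f = exp(-2*x)/18 + C1*exp(4*x) + C2*x*exp(4*x).
Apply the initial conditions: f(0) = 1/18 + C1 = -1 and f'(0) = -1/9 + C2 + 4*C1 = 2. Solving gives C1 = -19/18, C2 = 19/3.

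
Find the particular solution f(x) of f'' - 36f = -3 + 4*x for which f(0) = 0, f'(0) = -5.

Characteristic equation r² - 36 = 0 factors as (r + 6)(r - 6) = 0, so r = -6, 6.
Hence f_h = C1*exp(-6*x) + C2*exp(6*x).
For the particular solution try f_p = A0 + A1*x. Substituting and matching coefficients of each power of x gives A0 = 1/12, A1 = -1/9, so f_p = 1/12 - x/9.
General solution: f = 1/12 - x/9 + C1*exp(-6*x) + C2*exp(6*x).
Apply the initial conditions: f(0) = 1/12 + C1 + C2 = 0 and f'(0) = -1/9 - 6*C1 + 6*C2 = -5. Solving gives C1 = 79/216, C2 = -97/216.

f = 1/12 - 97*exp(6*x)/216 - x/9 + 79*exp(-6*x)/216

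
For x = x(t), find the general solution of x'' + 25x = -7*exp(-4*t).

Characteristic equation r² + 25 = 0 has discriminant (0)² - 4·(25) = -100 < 0, so r = ± 5i.
Hence x_h = C1*cos(5*t) + C2*sin(5*t).
Try x_p = A*exp(-4*t). Substituting into the equation and dividing by exp(-4*t) gives A = -7/41, so x_p = -7*exp(-4*t)/41.

x = -7*exp(-4*t)/41 + C1*cos(5*t) + C2*sin(5*t)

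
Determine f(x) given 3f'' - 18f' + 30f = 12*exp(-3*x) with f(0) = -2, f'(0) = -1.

Divide through by 3: f'' - 6f' + 10f = 4*exp(-3*x).
Characteristic equation r² - 6r + 10 = 0 has discriminant (-6)² - 4·(10) = -4 < 0, so r = 3 ± i.
Hence f_h = C1*cos(x)*exp(3*x) + C2*exp(3*x)*sin(x).
Try f_p = A*exp(-3*x). Substituting into the equation and dividing by exp(-3*x) gives A = 4/37, so f_p = 4*exp(-3*x)/37.
General solution: f = 4*exp(-3*x)/37 + C1*cos(x)*exp(3*x) + C2*exp(3*x)*sin(x).
Apply the initial conditions: f(0) = 4/37 + C1 = -2 and f'(0) = -12/37 + C2 + 3*C1 = -1. Solving gives C1 = -78/37, C2 = 209/37.

f = 4*exp(-3*x)/37 - 78*cos(x)*exp(3*x)/37 + 209*exp(3*x)*sin(x)/37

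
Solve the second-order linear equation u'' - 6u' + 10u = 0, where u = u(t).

Characteristic equation r² - 6r + 10 = 0 has discriminant (-6)² - 4·(10) = -4 < 0, so r = 3 ± i.
Hence u_h = C1*cos(t)*exp(3*t) + C2*exp(3*t)*sin(t).

u = C1*cos(t)*exp(3*t) + C2*exp(3*t)*sin(t)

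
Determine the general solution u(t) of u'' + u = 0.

Characteristic equation r² + 1 = 0 has discriminant (0)² - 4·(1) = -4 < 0, so r = ± i.
Hence u_h = C1*cos(t) + C2*sin(t).

u = C1*cos(t) + C2*sin(t)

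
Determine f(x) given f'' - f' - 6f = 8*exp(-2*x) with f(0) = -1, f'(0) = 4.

f = -43*exp(-2*x)/25 + 18*exp(3*x)/25 - 8*x*exp(-2*x)/5

Characteristic equation r² - r - 6 = 0 factors as (r - 3)(r + 2) = 0, so r = 3, -2.
Hence f_h = C1*exp(3*x) + C2*exp(-2*x).
Since exp(-2*x) solves the homogeneous equation (r = -2 is a root of multiplicity 1), multiply the trial by x. Try f_p = A*x*exp(-2*x). Substituting into the equation and dividing by exp(-2*x) gives A = -8/5, so f_p = -8*x*exp(-2*x)/5.
General solution: f = C1*exp(3*x) + C2*exp(-2*x) - 8*x*exp(-2*x)/5.
Apply the initial conditions: f(0) = C1 + C2 = -1 and f'(0) = -8/5 - 2*C2 + 3*C1 = 4. Solving gives C1 = 18/25, C2 = -43/25.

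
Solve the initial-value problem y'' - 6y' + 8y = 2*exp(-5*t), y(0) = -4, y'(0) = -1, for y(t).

Characteristic equation r² - 6r + 8 = 0 factors as (r - 2)(r - 4) = 0, so r = 2, 4.
Hence y_h = C1*exp(2*t) + C2*exp(4*t).
Try y_p = A*exp(-5*t). Substituting into the equation and dividing by exp(-5*t) gives A = 2/63, so y_p = 2*exp(-5*t)/63.
General solution: y = 2*exp(-5*t)/63 + C1*exp(2*t) + C2*exp(4*t).
Apply the initial conditions: y(0) = 2/63 + C1 + C2 = -4 and y'(0) = -10/63 + 2*C1 + 4*C2 = -1. Solving gives C1 = -107/14, C2 = 65/18.

y = -107*exp(2*t)/14 + 2*exp(-5*t)/63 + 65*exp(4*t)/18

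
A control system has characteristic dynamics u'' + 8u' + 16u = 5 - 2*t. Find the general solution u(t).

Characteristic equation r² + 8r + 16 = 0 has discriminant (8)² - 4·(16) = 0, so r = -4 is a repeated root.
Hence u_h = (C1 + C2*t)*exp(-4*t).
For the particular solution try u_p = A0 + A1*t. Substituting and matching coefficients of each power of t gives A0 = 3/8, A1 = -1/8, so u_p = 3/8 - t/8.

u = 3/8 - t/8 + C1*exp(-4*t) + C2*t*exp(-4*t)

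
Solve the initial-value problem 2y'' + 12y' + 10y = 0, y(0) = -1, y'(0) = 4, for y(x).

Divide through by 2: y'' + 6y' + 5y = 0.
Characteristic equation r² + 6r + 5 = 0 factors as (r + 5)(r + 1) = 0, so r = -5, -1.
Hence y_h = C1*exp(-5*x) + C2*exp(-x).
Apply the initial conditions: y(0) = C1 + C2 = -1 and y'(0) = -C2 - 5*C1 = 4. Solving gives C1 = -3/4, C2 = -1/4.

y = -3*exp(-5*x)/4 - exp(-x)/4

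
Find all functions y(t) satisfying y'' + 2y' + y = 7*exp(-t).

y = C1*exp(-t) + 7*t**2*exp(-t)/2 + C2*t*exp(-t)

Characteristic equation r² + 2r + 1 = 0 has discriminant (2)² - 4·(1) = 0, so r = -1 is a repeated root.
Hence y_h = (C1 + C2*t)*exp(-t).
Since exp(-t) solves the homogeneous equation (r = -1 is a root of multiplicity 2), multiply the trial by t^2. Try y_p = A*t^2*exp(-t). Substituting into the equation and dividing by exp(-t) gives A = 7/2, so y_p = 7*t^2*exp(-t)/2.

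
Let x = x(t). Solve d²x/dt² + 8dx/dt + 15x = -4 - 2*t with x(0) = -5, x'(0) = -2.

Characteristic equation r² + 8r + 15 = 0 factors as (r + 3)(r + 5) = 0, so r = -3, -5.
Hence x_h = C1*exp(-3*t) + C2*exp(-5*t).
For the particular solution try x_p = A0 + A1*t. Substituting and matching coefficients of each power of t gives A0 = -44/225, A1 = -2/15, so x_p = -44/225 - 2*t/15.
General solution: x = -44/225 - 2*t/15 + C1*exp(-3*t) + C2*exp(-5*t).
Apply the initial conditions: x(0) = -44/225 + C1 + C2 = -5 and x'(0) = -2/15 - 5*C2 - 3*C1 = -2. Solving gives C1 = -233/18, C2 = 407/50.

x = -44/225 - 233*exp(-3*t)/18 - 2*t/15 + 407*exp(-5*t)/50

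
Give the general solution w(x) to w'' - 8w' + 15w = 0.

Characteristic equation r² - 8r + 15 = 0 factors as (r - 5)(r - 3) = 0, so r = 5, 3.
Hence w_h = C1*exp(5*x) + C2*exp(3*x).

w = C1*exp(5*x) + C2*exp(3*x)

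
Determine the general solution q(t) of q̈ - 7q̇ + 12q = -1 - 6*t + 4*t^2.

Characteristic equation r² - 7r + 12 = 0 factors as (r - 4)(r - 3) = 0, so r = 4, 3.
Hence q_h = C1*exp(4*t) + C2*exp(3*t).
For the particular solution try q_p = A0 + A1*t + A2*t^2. Substituting and matching coefficients of each power of t gives A0 = -11/54, A1 = -1/9, A2 = 1/3, so q_p = -11/54 - t/9 + t^2/3.

q = -11/54 - t/9 + t**2/3 + C1*exp(4*t) + C2*exp(3*t)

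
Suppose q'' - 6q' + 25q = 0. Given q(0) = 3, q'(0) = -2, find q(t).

q = 3*cos(4*t)*exp(3*t) - 11*exp(3*t)*sin(4*t)/4

Characteristic equation r² - 6r + 25 = 0 has discriminant (-6)² - 4·(25) = -64 < 0, so r = 3 ± 4i.
Hence q_h = C1*cos(4*t)*exp(3*t) + C2*exp(3*t)*sin(4*t).
Apply the initial conditions: q(0) = C1 = 3 and q'(0) = 3*C1 + 4*C2 = -2. Solving gives C1 = 3, C2 = -11/4.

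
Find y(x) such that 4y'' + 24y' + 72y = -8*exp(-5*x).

Divide through by 4: y'' + 6y' + 18y = -2*exp(-5*x).
Characteristic equation r² + 6r + 18 = 0 has discriminant (6)² - 4·(18) = -36 < 0, so r = -3 ± 3i.
Hence y_h = C1*cos(3*x)*exp(-3*x) + C2*exp(-3*x)*sin(3*x).
Try y_p = A*exp(-5*x). Substituting into the equation and dividing by exp(-5*x) gives A = -2/13, so y_p = -2*exp(-5*x)/13.

y = -2*exp(-5*x)/13 + C1*cos(3*x)*exp(-3*x) + C2*exp(-3*x)*sin(3*x)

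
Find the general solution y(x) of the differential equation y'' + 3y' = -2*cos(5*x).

Characteristic equation r² + 3r = 0 factors as (r + 3)r = 0, so r = -3, 0.
Hence y_h = C1*exp(-3*x) + C2.
Try y_p = A*cos(5*x) + B*sin(5*x). Substituting and equating the coefficients of cos(5x) and sin(5x) gives A = 1/17, B = -3/85, so y_p = -3*sin(5*x)/85 + cos(5*x)/17.

y = C2 - 3*sin(5*x)/85 + cos(5*x)/17 + C1*exp(-3*x)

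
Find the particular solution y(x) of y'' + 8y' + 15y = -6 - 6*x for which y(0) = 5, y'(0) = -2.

Characteristic equation r² + 8r + 15 = 0 factors as (r + 3)(r + 5) = 0, so r = -3, -5.
Hence y_h = C1*exp(-3*x) + C2*exp(-5*x).
For the particular solution try y_p = A0 + A1*x. Substituting and matching coefficients of each power of x gives A0 = -14/75, A1 = -2/5, so y_p = -14/75 - 2*x/5.
General solution: y = -14/75 - 2*x/5 + C1*exp(-3*x) + C2*exp(-5*x).
Apply the initial conditions: y(0) = -14/75 + C1 + C2 = 5 and y'(0) = -2/5 - 5*C2 - 3*C1 = -2. Solving gives C1 = 73/6, C2 = -349/50.

y = -14/75 - 349*exp(-5*x)/50 - 2*x/5 + 73*exp(-3*x)/6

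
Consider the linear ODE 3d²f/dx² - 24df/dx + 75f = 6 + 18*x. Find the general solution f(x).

f = 98/625 + 6*x/25 + C1*cos(3*x)*exp(4*x) + C2*exp(4*x)*sin(3*x)

Divide through by 3: f'' - 8f' + 25f = 2 + 6*x.
Characteristic equation r² - 8r + 25 = 0 has discriminant (-8)² - 4·(25) = -36 < 0, so r = 4 ± 3i.
Hence f_h = C1*cos(3*x)*exp(4*x) + C2*exp(4*x)*sin(3*x).
For the particular solution try f_p = A0 + A1*x. Substituting and matching coefficients of each power of x gives A0 = 98/625, A1 = 6/25, so f_p = 98/625 + 6*x/25.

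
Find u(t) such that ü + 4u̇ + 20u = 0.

Characteristic equation r² + 4r + 20 = 0 has discriminant (4)² - 4·(20) = -64 < 0, so r = -2 ± 4i.
Hence u_h = C1*cos(4*t)*exp(-2*t) + C2*exp(-2*t)*sin(4*t).

u = C1*cos(4*t)*exp(-2*t) + C2*exp(-2*t)*sin(4*t)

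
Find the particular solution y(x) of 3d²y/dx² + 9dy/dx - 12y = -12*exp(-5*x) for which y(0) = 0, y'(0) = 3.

y = -2*exp(-5*x)/3 + exp(-4*x)/5 + 7*exp(x)/15

Divide through by 3: y'' + 3y' - 4y = -4*exp(-5*x).
Characteristic equation r² + 3r - 4 = 0 factors as (r + 4)(r - 1) = 0, so r = -4, 1.
Hence y_h = C1*exp(-4*x) + C2*exp(x).
Try y_p = A*exp(-5*x). Substituting into the equation and dividing by exp(-5*x) gives A = -2/3, so y_p = -2*exp(-5*x)/3.
General solution: y = -2*exp(-5*x)/3 + C1*exp(-4*x) + C2*exp(x).
Apply the initial conditions: y(0) = -2/3 + C1 + C2 = 0 and y'(0) = 10/3 + C2 - 4*C1 = 3. Solving gives C1 = 1/5, C2 = 7/15.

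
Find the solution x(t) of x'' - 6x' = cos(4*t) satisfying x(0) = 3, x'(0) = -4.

x = 11/3 - 101*exp(6*t)/156 - 3*sin(4*t)/104 - cos(4*t)/52

Characteristic equation r² - 6r = 0 factors as (r - 6)r = 0, so r = 6, 0.
Hence x_h = C1*exp(6*t) + C2.
Try x_p = A*cos(4*t) + B*sin(4*t). Substituting and equating the coefficients of cos(4t) and sin(4t) gives A = -1/52, B = -3/104, so x_p = -3*sin(4*t)/104 - cos(4*t)/52.
General solution: x = C2 - 3*sin(4*t)/104 - cos(4*t)/52 + C1*exp(6*t).
Apply the initial conditions: x(0) = -1/52 + C1 + C2 = 3 and x'(0) = -3/26 + 6*C1 = -4. Solving gives C1 = -101/156, C2 = 11/3.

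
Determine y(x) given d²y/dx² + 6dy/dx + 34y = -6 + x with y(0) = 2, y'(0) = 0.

Characteristic equation r² + 6r + 34 = 0 has discriminant (6)² - 4·(34) = -100 < 0, so r = -3 ± 5i.
Hence y_h = C1*cos(5*x)*exp(-3*x) + C2*exp(-3*x)*sin(5*x).
For the particular solution try y_p = A0 + A1*x. Substituting and matching coefficients of each power of x gives A0 = -105/578, A1 = 1/34, so y_p = -105/578 + x/34.
General solution: y = -105/578 + x/34 + C1*cos(5*x)*exp(-3*x) + C2*exp(-3*x)*sin(5*x).
Apply the initial conditions: y(0) = -105/578 + C1 = 2 and y'(0) = 1/34 - 3*C1 + 5*C2 = 0. Solving gives C1 = 1261/578, C2 = 1883/1445.

y = -105/578 + x/34 + 1261*cos(5*x)*exp(-3*x)/578 + 1883*exp(-3*x)*sin(5*x)/1445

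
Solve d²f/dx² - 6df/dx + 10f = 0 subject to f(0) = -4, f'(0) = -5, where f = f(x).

f = -4*cos(x)*exp(3*x) + 7*exp(3*x)*sin(x)

Characteristic equation r² - 6r + 10 = 0 has discriminant (-6)² - 4·(10) = -4 < 0, so r = 3 ± i.
Hence f_h = C1*cos(x)*exp(3*x) + C2*exp(3*x)*sin(x).
Apply the initial conditions: f(0) = C1 = -4 and f'(0) = C2 + 3*C1 = -5. Solving gives C1 = -4, C2 = 7.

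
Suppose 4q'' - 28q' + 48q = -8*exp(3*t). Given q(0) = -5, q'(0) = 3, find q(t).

q = -21*exp(3*t) + 16*exp(4*t) + 2*t*exp(3*t)

Divide through by 4: q'' - 7q' + 12q = -2*exp(3*t).
Characteristic equation r² - 7r + 12 = 0 factors as (r - 4)(r - 3) = 0, so r = 4, 3.
Hence q_h = C1*exp(4*t) + C2*exp(3*t).
Since exp(3*t) solves the homogeneous equation (r = 3 is a root of multiplicity 1), multiply the trial by t. Try q_p = A*t*exp(3*t). Substituting into the equation and dividing by exp(3*t) gives A = 2, so q_p = 2*t*exp(3*t).
General solution: q = C1*exp(4*t) + C2*exp(3*t) + 2*t*exp(3*t).
Apply the initial conditions: q(0) = C1 + C2 = -5 and q'(0) = 2 + 3*C2 + 4*C1 = 3. Solving gives C1 = 16, C2 = -21.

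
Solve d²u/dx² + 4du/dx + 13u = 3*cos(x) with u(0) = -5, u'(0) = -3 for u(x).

Characteristic equation r² + 4r + 13 = 0 has discriminant (4)² - 4·(13) = -36 < 0, so r = -2 ± 3i.
Hence u_h = C1*cos(3*x)*exp(-2*x) + C2*exp(-2*x)*sin(3*x).
Try u_p = A*cos(x) + B*sin(x). Substituting and equating the coefficients of cos(x) and sin(x) gives A = 9/40, B = 3/40, so u_p = 3*sin(x)/40 + 9*cos(x)/40.
General solution: u = 3*sin(x)/40 + 9*cos(x)/40 + C1*cos(3*x)*exp(-2*x) + C2*exp(-2*x)*sin(3*x).
Apply the initial conditions: u(0) = 9/40 + C1 = -5 and u'(0) = 3/40 - 2*C1 + 3*C2 = -3. Solving gives C1 = -209/40, C2 = -541/120.

u = 3*sin(x)/40 + 9*cos(x)/40 - 541*exp(-2*x)*sin(3*x)/120 - 209*cos(3*x)*exp(-2*x)/40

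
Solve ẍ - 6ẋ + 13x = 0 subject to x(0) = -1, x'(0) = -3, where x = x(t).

x = -cos(2*t)*exp(3*t)

Characteristic equation r² - 6r + 13 = 0 has discriminant (-6)² - 4·(13) = -16 < 0, so r = 3 ± 2i.
Hence x_h = C1*cos(2*t)*exp(3*t) + C2*exp(3*t)*sin(2*t).
Apply the initial conditions: x(0) = C1 = -1 and x'(0) = 2*C2 + 3*C1 = -3. Solving gives C1 = -1, C2 = 0.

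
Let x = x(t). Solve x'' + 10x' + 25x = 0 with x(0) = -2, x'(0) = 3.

Characteristic equation r² + 10r + 25 = 0 has discriminant (10)² - 4·(25) = 0, so r = -5 is a repeated root.
Hence x_h = (C1 + C2*t)*exp(-5*t).
Apply the initial conditions: x(0) = C1 = -2 and x'(0) = C2 - 5*C1 = 3. Solving gives C1 = -2, C2 = -7.

x = -2*exp(-5*t) - 7*t*exp(-5*t)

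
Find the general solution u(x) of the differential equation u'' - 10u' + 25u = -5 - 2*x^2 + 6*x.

Characteristic equation r² - 10r + 25 = 0 has discriminant (-10)² - 4·(25) = 0, so r = 5 is a repeated root.
Hence u_h = (C1 + C2*x)*exp(5*x).
For the particular solution try u_p = A0 + A1*x + A2*x^2. Substituting and matching coefficients of each power of x gives A0 = -77/625, A1 = 22/125, A2 = -2/25, so u_p = -77/625 - 2*x^2/25 + 22*x/125.

u = -77/625 - 2*x**2/25 + 22*x/125 + C1*exp(5*x) + C2*x*exp(5*x)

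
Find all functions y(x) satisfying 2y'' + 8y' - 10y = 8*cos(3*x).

Divide through by 2: y'' + 4y' - 5y = 4*cos(3*x).
Characteristic equation r² + 4r - 5 = 0 factors as (r + 5)(r - 1) = 0, so r = -5, 1.
Hence y_h = C1*exp(-5*x) + C2*exp(x).
Try y_p = A*cos(3*x) + B*sin(3*x). Substituting and equating the coefficients of cos(3x) and sin(3x) gives A = -14/85, B = 12/85, so y_p = -14*cos(3*x)/85 + 12*sin(3*x)/85.

y = -14*cos(3*x)/85 + 12*sin(3*x)/85 + C1*exp(-5*x) + C2*exp(x)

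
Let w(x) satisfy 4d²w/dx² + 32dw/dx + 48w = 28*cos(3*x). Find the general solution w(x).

Divide through by 4: w'' + 8w' + 12w = 7*cos(3*x).
Characteristic equation r² + 8r + 12 = 0 factors as (r + 6)(r + 2) = 0, so r = -6, -2.
Hence w_h = C1*exp(-6*x) + C2*exp(-2*x).
Try w_p = A*cos(3*x) + B*sin(3*x). Substituting and equating the coefficients of cos(3x) and sin(3x) gives A = 7/195, B = 56/195, so w_p = 7*cos(3*x)/195 + 56*sin(3*x)/195.

w = 7*cos(3*x)/195 + 56*sin(3*x)/195 + C1*exp(-6*x) + C2*exp(-2*x)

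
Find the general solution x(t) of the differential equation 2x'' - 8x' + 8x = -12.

x = -3/2 + C1*exp(2*t) + C2*t*exp(2*t)

Divide through by 2: x'' - 4x' + 4x = -6.
Characteristic equation r² - 4r + 4 = 0 has discriminant (-4)² - 4·(4) = 0, so r = 2 is a repeated root.
Hence x_h = (C1 + C2*t)*exp(2*t).
For the particular solution try x_p = A0. Substituting and matching coefficients of each power of t gives A0 = -3/2, so x_p = -3/2.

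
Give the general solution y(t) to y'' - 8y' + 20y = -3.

Characteristic equation r² - 8r + 20 = 0 has discriminant (-8)² - 4·(20) = -16 < 0, so r = 4 ± 2i.
Hence y_h = C1*cos(2*t)*exp(4*t) + C2*exp(4*t)*sin(2*t).
For the particular solution try y_p = A0. Substituting and matching coefficients of each power of t gives A0 = -3/20, so y_p = -3/20.

y = -3/20 + C1*cos(2*t)*exp(4*t) + C2*exp(4*t)*sin(2*t)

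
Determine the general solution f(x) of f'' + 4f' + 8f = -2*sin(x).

Characteristic equation r² + 4r + 8 = 0 has discriminant (4)² - 4·(8) = -16 < 0, so r = -2 ± 2i.
Hence f_h = C1*cos(2*x)*exp(-2*x) + C2*exp(-2*x)*sin(2*x).
Try f_p = A*cos(x) + B*sin(x). Substituting and equating the coefficients of cos(x) and sin(x) gives A = 8/65, B = -14/65, so f_p = -14*sin(x)/65 + 8*cos(x)/65.

f = -14*sin(x)/65 + 8*cos(x)/65 + C1*cos(2*x)*exp(-2*x) + C2*exp(-2*x)*sin(2*x)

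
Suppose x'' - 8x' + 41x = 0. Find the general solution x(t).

Characteristic equation r² - 8r + 41 = 0 has discriminant (-8)² - 4·(41) = -100 < 0, so r = 4 ± 5i.
Hence x_h = C1*cos(5*t)*exp(4*t) + C2*exp(4*t)*sin(5*t).

x = C1*cos(5*t)*exp(4*t) + C2*exp(4*t)*sin(5*t)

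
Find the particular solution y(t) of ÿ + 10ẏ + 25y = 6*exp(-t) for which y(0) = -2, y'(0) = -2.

Characteristic equation r² + 10r + 25 = 0 has discriminant (10)² - 4·(25) = 0, so r = -5 is a repeated root.
Hence y_h = (C1 + C2*t)*exp(-5*t).
Try y_p = A*exp(-t). Substituting into the equation and dividing by exp(-t) gives A = 3/8, so y_p = 3*exp(-t)/8.
General solution: y = 3*exp(-t)/8 + C1*exp(-5*t) + C2*t*exp(-5*t).
Apply the initial conditions: y(0) = 3/8 + C1 = -2 and y'(0) = -3/8 + C2 - 5*C1 = -2. Solving gives C1 = -19/8, C2 = -27/2.

y = -19*exp(-5*t)/8 + 3*exp(-t)/8 - 27*t*exp(-5*t)/2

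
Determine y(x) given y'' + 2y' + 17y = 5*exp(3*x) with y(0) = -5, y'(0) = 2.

y = 5*exp(3*x)/32 - 165*cos(4*x)*exp(-x)/32 - 29*exp(-x)*sin(4*x)/32

Characteristic equation r² + 2r + 17 = 0 has discriminant (2)² - 4·(17) = -64 < 0, so r = -1 ± 4i.
Hence y_h = C1*cos(4*x)*exp(-x) + C2*exp(-x)*sin(4*x).
Try y_p = A*exp(3*x). Substituting into the equation and dividing by exp(3*x) gives A = 5/32, so y_p = 5*exp(3*x)/32.
General solution: y = 5*exp(3*x)/32 + C1*cos(4*x)*exp(-x) + C2*exp(-x)*sin(4*x).
Apply the initial conditions: y(0) = 5/32 + C1 = -5 and y'(0) = 15/32 - C1 + 4*C2 = 2. Solving gives C1 = -165/32, C2 = -29/32.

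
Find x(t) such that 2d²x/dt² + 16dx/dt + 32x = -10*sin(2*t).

Divide through by 2: x'' + 8x' + 16x = -5*sin(2*t).
Characteristic equation r² + 8r + 16 = 0 has discriminant (8)² - 4·(16) = 0, so r = -4 is a repeated root.
Hence x_h = (C1 + C2*t)*exp(-4*t).
Try x_p = A*cos(2*t) + B*sin(2*t). Substituting and equating the coefficients of cos(2t) and sin(2t) gives A = 1/5, B = -3/20, so x_p = -3*sin(2*t)/20 + cos(2*t)/5.

x = -3*sin(2*t)/20 + cos(2*t)/5 + C1*exp(-4*t) + C2*t*exp(-4*t)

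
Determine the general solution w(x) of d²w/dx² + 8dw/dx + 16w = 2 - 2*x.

Characteristic equation r² + 8r + 16 = 0 has discriminant (8)² - 4·(16) = 0, so r = -4 is a repeated root.
Hence w_h = (C1 + C2*x)*exp(-4*x).
For the particular solution try w_p = A0 + A1*x. Substituting and matching coefficients of each power of x gives A0 = 3/16, A1 = -1/8, so w_p = 3/16 - x/8.

w = 3/16 - x/8 + C1*exp(-4*x) + C2*x*exp(-4*x)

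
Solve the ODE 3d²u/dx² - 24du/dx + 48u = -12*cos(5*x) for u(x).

Divide through by 3: u'' - 8u' + 16u = -4*cos(5*x).
Characteristic equation r² - 8r + 16 = 0 has discriminant (-8)² - 4·(16) = 0, so r = 4 is a repeated root.
Hence u_h = (C1 + C2*x)*exp(4*x).
Try u_p = A*cos(5*x) + B*sin(5*x). Substituting and equating the coefficients of cos(5x) and sin(5x) gives A = 36/1681, B = 160/1681, so u_p = 36*cos(5*x)/1681 + 160*sin(5*x)/1681.

u = 36*cos(5*x)/1681 + 160*sin(5*x)/1681 + C1*exp(4*x) + C2*x*exp(4*x)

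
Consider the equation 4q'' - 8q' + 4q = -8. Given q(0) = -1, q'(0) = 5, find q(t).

Divide through by 4: q'' - 2q' + q = -2.
Characteristic equation r² - 2r + 1 = 0 has discriminant (-2)² - 4·(1) = 0, so r = 1 is a repeated root.
Hence q_h = (C1 + C2*t)*exp(t).
For the particular solution try q_p = A0. Substituting and matching coefficients of each power of t gives A0 = -2, so q_p = -2.
General solution: q = -2 + C1*exp(t) + C2*t*exp(t).
Apply the initial conditions: q(0) = -2 + C1 = -1 and q'(0) = C1 + C2 = 5. Solving gives C1 = 1, C2 = 4.

q = -2 + 4*t*exp(t) + exp(t)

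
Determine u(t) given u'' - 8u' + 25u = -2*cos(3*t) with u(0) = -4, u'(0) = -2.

Characteristic equation r² - 8r + 25 = 0 has discriminant (-8)² - 4·(25) = -36 < 0, so r = 4 ± 3i.
Hence u_h = C1*cos(3*t)*exp(4*t) + C2*exp(4*t)*sin(3*t).
Try u_p = A*cos(3*t) + B*sin(3*t). Substituting and equating the coefficients of cos(3t) and sin(3t) gives A = -1/26, B = 3/52, so u_p = -cos(3*t)/26 + 3*sin(3*t)/52.
General solution: u = -cos(3*t)/26 + 3*sin(3*t)/52 + C1*cos(3*t)*exp(4*t) + C2*exp(4*t)*sin(3*t).
Apply the initial conditions: u(0) = -1/26 + C1 = -4 and u'(0) = 9/52 + 3*C2 + 4*C1 = -2. Solving gives C1 = -103/26, C2 = 237/52.

u = -cos(3*t)/26 + 3*sin(3*t)/52 - 103*cos(3*t)*exp(4*t)/26 + 237*exp(4*t)*sin(3*t)/52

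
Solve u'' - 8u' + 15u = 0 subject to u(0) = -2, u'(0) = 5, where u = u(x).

Characteristic equation r² - 8r + 15 = 0 factors as (r - 5)(r - 3) = 0, so r = 5, 3.
Hence u_h = C1*exp(5*x) + C2*exp(3*x).
Apply the initial conditions: u(0) = C1 + C2 = -2 and u'(0) = 3*C2 + 5*C1 = 5. Solving gives C1 = 11/2, C2 = -15/2.

u = -15*exp(3*x)/2 + 11*exp(5*x)/2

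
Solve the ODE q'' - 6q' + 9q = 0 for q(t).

Characteristic equation r² - 6r + 9 = 0 has discriminant (-6)² - 4·(9) = 0, so r = 3 is a repeated root.
Hence q_h = (C1 + C2*t)*exp(3*t).

q = C1*exp(3*t) + C2*t*exp(3*t)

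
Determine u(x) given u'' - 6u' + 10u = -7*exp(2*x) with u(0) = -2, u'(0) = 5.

Characteristic equation r² - 6r + 10 = 0 has discriminant (-6)² - 4·(10) = -4 < 0, so r = 3 ± i.
Hence u_h = C1*cos(x)*exp(3*x) + C2*exp(3*x)*sin(x).
Try u_p = A*exp(2*x). Substituting into the equation and dividing by exp(2*x) gives A = -7/2, so u_p = -7*exp(2*x)/2.
General solution: u = -7*exp(2*x)/2 + C1*cos(x)*exp(3*x) + C2*exp(3*x)*sin(x).
Apply the initial conditions: u(0) = -7/2 + C1 = -2 and u'(0) = -7 + C2 + 3*C1 = 5. Solving gives C1 = 3/2, C2 = 15/2.

u = -7*exp(2*x)/2 + 3*cos(x)*exp(3*x)/2 + 15*exp(3*x)*sin(x)/2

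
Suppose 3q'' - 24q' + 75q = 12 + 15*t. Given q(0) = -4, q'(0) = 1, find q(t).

Divide through by 3: q'' - 8q' + 25q = 4 + 5*t.
Characteristic equation r² - 8r + 25 = 0 has discriminant (-8)² - 4·(25) = -36 < 0, so r = 4 ± 3i.
Hence q_h = C1*cos(3*t)*exp(4*t) + C2*exp(4*t)*sin(3*t).
For the particular solution try q_p = A0 + A1*t. Substituting and matching coefficients of each power of t gives A0 = 28/125, A1 = 1/5, so q_p = 28/125 + t/5.
General solution: q = 28/125 + t/5 + C1*cos(3*t)*exp(4*t) + C2*exp(4*t)*sin(3*t).
Apply the initial conditions: q(0) = 28/125 + C1 = -4 and q'(0) = 1/5 + 3*C2 + 4*C1 = 1. Solving gives C1 = -528/125, C2 = 2212/375.

q = 28/125 + t/5 - 528*cos(3*t)*exp(4*t)/125 + 2212*exp(4*t)*sin(3*t)/375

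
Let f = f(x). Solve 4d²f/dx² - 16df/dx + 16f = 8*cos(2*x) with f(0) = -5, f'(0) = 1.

Divide through by 4: f'' - 4f' + 4f = 2*cos(2*x).
Characteristic equation r² - 4r + 4 = 0 has discriminant (-4)² - 4·(4) = 0, so r = 2 is a repeated root.
Hence f_h = (C1 + C2*x)*exp(2*x).
Try f_p = A*cos(2*x) + B*sin(2*x). Substituting and equating the coefficients of cos(2x) and sin(2x) gives A = 0, B = -1/4, so f_p = -sin(2*x)/4.
General solution: f = -sin(2*x)/4 + C1*exp(2*x) + C2*x*exp(2*x).
Apply the initial conditions: f(0) = C1 = -5 and f'(0) = -1/2 + C2 + 2*C1 = 1. Solving gives C1 = -5, C2 = 23/2.

f = -5*exp(2*x) - sin(2*x)/4 + 23*x*exp(2*x)/2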